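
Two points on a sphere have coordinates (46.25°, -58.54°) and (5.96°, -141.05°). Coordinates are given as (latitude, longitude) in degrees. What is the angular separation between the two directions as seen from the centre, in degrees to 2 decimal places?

In radians: φ₁ = 0.8072, φ₂ = 0.1040, Δλ = -82.510° = -1.4401 rad.
cos c = sin φ₁ sin φ₂ + cos φ₁ cos φ₂ cos Δλ = (0.7224)(0.1038) + (0.6915)(0.9946)(0.1304) = 0.16466,
so c = arccos(0.16466) = 1.40538 rad.
So the angular separation is 80.52°.

80.52°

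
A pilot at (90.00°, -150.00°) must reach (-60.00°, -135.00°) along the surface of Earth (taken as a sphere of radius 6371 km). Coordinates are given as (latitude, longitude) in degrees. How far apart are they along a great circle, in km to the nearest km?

16679 km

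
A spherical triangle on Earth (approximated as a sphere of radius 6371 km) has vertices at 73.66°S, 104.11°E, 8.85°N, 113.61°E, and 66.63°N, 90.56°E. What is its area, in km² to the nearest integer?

18037911 km²

Side lengths (central angles): a = 1.0450, b = 2.4534, c = 1.4439 rad; semiperimeter s = 2.4712.
By l'Huilier's theorem, tan(E/4) = √[tan(s/2) tan((s−a)/2) tan((s−b)/2) tan((s−c)/2)], giving spherical excess E = 0.4444 rad.
Area = E·R² = 0.4444 × (6371)² ≈ 18037911 km².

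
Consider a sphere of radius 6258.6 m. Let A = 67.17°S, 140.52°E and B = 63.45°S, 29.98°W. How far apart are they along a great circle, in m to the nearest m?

5374 m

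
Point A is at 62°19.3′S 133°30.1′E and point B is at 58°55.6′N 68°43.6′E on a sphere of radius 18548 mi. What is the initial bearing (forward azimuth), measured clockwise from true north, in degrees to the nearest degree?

Δλ = -64.775° = -1.1305 rad.
y = sin Δλ · cos φ₂ = (-0.9046)(0.5161) = -0.4669
x = cos φ₁ sin φ₂ − sin φ₁ cos φ₂ cos Δλ = (0.4645)(0.8565) − (-0.8856)(0.5161)(0.4262) = 0.5926
θ = atan2(y, x) = -38.23°; adding 360° gives 322°.

322°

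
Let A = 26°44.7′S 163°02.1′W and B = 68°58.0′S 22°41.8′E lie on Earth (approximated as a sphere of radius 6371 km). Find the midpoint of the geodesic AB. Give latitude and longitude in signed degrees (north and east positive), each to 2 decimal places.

Central angle δ = 1.4695 rad. Interpolating on the sphere with fraction f = 0.5:
P = [sin((1−f)δ)·A + sin(fδ)·B] / sin δ = 0.6739·A + 0.6739·B in Cartesian coordinates,
giving P = (-0.3525, -0.0823, -0.9322), i.e. latitude -68.78°, longitude -166.86°.

-68.78°, -166.86°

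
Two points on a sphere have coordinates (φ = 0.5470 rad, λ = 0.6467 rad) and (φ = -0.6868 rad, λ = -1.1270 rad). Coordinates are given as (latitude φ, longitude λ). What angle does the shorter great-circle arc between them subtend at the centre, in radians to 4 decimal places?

2.0520 rad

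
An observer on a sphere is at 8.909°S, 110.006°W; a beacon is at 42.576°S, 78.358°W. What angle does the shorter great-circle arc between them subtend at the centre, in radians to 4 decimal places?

0.7611 rad

With latitudes φ₁ = -8.909°, φ₂ = -42.576° and longitude difference Δλ = 31.648°:
Haversine: a = sin²(Δφ/2) + cos φ₁ cos φ₂ sin²(Δλ/2) = 0.0839 + (0.9879)(0.7364)(0.0744) = 0.13796.
Central angle c = 2·arcsin(√a) = 0.76109 rad.
So the angular separation is 0.7611 rad.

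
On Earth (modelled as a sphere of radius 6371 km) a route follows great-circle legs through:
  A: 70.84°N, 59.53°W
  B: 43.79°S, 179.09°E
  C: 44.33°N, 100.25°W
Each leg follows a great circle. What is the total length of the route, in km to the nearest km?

Leg A→B: central angle 2.4608 rad, distance 15677.6 km.
Leg B→C: central angle 1.9821 rad, distance 12627.7 km.
Total: 15677.6 + 12627.7 ≈ 28305 km.

28305 km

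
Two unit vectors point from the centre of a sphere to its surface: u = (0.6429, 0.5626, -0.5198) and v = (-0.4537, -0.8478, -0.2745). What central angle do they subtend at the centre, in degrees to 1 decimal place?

128.8°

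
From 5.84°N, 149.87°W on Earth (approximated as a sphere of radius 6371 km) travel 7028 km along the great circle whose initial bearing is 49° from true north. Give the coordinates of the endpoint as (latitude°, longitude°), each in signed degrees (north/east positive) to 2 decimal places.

38.94°, -89.87°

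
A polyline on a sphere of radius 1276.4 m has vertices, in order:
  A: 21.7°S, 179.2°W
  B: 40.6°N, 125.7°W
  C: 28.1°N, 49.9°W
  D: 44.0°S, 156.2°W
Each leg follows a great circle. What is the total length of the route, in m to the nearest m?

Leg A→B: central angle 1.3908 rad, distance 1775.2 m.
Leg B→C: central angle 1.0806 rad, distance 1379.2 m.
Leg C→D: central angle 2.1005 rad, distance 2681.1 m.
Total: 1775.2 + 1379.2 + 2681.1 ≈ 5836 m.

5836 m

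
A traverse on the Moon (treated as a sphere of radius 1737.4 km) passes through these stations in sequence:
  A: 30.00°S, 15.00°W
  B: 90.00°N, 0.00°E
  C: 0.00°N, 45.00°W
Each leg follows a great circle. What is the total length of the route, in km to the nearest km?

6368 km

Leg A→B: central angle 2.0944 rad, distance 3638.8 km.
Leg B→C: central angle 1.5708 rad, distance 2729.1 km.
Total: 3638.8 + 2729.1 ≈ 6368 km.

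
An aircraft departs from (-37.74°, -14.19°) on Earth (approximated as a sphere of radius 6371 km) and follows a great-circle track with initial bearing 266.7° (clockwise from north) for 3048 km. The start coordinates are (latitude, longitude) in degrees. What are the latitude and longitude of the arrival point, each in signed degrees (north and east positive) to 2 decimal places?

-34.35°, -48.02°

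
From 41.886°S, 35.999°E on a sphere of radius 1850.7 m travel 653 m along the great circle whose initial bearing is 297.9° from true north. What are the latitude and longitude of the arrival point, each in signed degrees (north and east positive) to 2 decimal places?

-30.41°, 15.26°

Angular distance δ = d/R = 653/1850.7 = 0.35284 rad; initial bearing θ = 5.1993 rad.
sin φ₂ = sin φ₁ cos δ + cos φ₁ sin δ cos θ = (-0.6677)(0.9384) + (0.7445)(0.3456)(0.4679) = -0.5061, so φ₂ = -30.41°.
Δλ = atan2(sin θ sin δ cos φ₁, cos δ − sin φ₁ sin φ₂) = atan2(-0.2274, 0.6005) = -20.739°.
λ₂ = 35.999° − 20.739° = 15.26°.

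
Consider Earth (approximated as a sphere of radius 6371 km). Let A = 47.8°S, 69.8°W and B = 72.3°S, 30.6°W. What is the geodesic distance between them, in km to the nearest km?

3362 km

Let φ₁ = -0.8343 rad, φ₂ = -1.2619 rad, and Δλ = 0.6842 rad.
cos c = sin φ₁ sin φ₂ + cos φ₁ cos φ₂ cos Δλ = (-0.7408)(-0.9527) + (0.6717)(0.3040)(0.7749) = 0.86400,
so c = arccos(0.86400) = 0.52764 rad.
Distance = R·c = 6371 × 0.5276 ≈ 3362 km.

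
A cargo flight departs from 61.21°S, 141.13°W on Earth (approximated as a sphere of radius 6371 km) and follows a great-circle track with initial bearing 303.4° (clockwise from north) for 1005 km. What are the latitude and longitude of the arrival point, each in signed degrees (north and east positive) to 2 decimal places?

Angular distance δ = d/R = 1005/6371 = 0.15775 rad; initial bearing θ = 5.2953 rad.
sin φ₂ = sin φ₁ cos δ + cos φ₁ sin δ cos θ = (-0.8764)(0.9876) + (0.4816)(0.1571)(0.5505) = -0.8239, so φ₂ = -55.47°.
Δλ = atan2(sin θ sin δ cos φ₁, cos δ − sin φ₁ sin φ₂) = atan2(-0.0632, 0.2656) = -13.379°.
λ₂ = -141.130° − 13.379° = -154.51°.

-55.47°, -154.51°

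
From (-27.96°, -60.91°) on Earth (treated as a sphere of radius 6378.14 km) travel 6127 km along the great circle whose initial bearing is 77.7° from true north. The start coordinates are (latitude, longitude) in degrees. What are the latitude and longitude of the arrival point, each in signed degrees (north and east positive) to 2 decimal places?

-6.57°, -7.20°

Angular distance δ = d/R = 6127/6378.14 = 0.96062 rad; initial bearing θ = 1.3561 rad.
sin φ₂ = sin φ₁ cos δ + cos φ₁ sin δ cos θ = (-0.4689)(0.5730) + (0.8833)(0.8195)(0.2130) = -0.1144, so φ₂ = -6.57°.
Δλ = atan2(sin θ sin δ cos φ₁, cos δ − sin φ₁ sin φ₂) = atan2(0.7073, 0.5193) = 53.710°.
λ₂ = -60.910° + 53.710° = -7.20°.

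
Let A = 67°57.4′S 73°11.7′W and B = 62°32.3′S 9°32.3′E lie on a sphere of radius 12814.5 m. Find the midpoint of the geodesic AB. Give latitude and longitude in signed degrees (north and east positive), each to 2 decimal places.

-70.84°, -26.66°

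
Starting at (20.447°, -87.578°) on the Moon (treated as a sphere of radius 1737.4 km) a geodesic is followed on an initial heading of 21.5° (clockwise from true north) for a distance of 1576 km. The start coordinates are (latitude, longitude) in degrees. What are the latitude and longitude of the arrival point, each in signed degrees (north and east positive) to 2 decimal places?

64.41°, -45.63°

Angular distance δ = d/R = 1576/1737.4 = 0.90710 rad; initial bearing θ = 0.3752 rad.
sin φ₂ = sin φ₁ cos δ + cos φ₁ sin δ cos θ = (0.3493)(0.6160) + (0.9370)(0.7877)(0.9304) = 0.9019, so φ₂ = 64.41°.
Δλ = atan2(sin θ sin δ cos φ₁, cos δ − sin φ₁ sin φ₂) = atan2(0.2705, 0.3009) = 41.951°.
λ₂ = -87.578° + 41.951° = -45.63°.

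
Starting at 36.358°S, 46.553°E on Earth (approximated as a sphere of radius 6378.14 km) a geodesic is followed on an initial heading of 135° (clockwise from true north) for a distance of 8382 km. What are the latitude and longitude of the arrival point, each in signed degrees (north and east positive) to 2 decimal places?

-44.53°, 152.93°

Angular distance δ = d/R = 8382/6378.14 = 1.31418 rad; initial bearing θ = 2.3562 rad.
sin φ₂ = sin φ₁ cos δ + cos φ₁ sin δ cos θ = (-0.5928)(0.2538) + (0.8053)(0.9673)(-0.7071) = -0.7013, so φ₂ = -44.53°.
Δλ = atan2(sin θ sin δ cos φ₁, cos δ − sin φ₁ sin φ₂) = atan2(0.5508, -0.1619) = 106.382°.
λ₂ = 46.553° + 106.382° = 152.93°.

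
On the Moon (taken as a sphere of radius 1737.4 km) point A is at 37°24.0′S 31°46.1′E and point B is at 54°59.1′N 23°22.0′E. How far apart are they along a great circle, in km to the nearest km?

2810 km

Let φ₁ = -0.6528 rad, φ₂ = 0.9597 rad, and Δλ = -0.1466 rad.
cos c = sin φ₁ sin φ₂ + cos φ₁ cos φ₂ cos Δλ = (-0.6074)(0.8190) + (0.7944)(0.5738)(0.9893) = -0.04651,
so c = arccos(-0.04651) = 1.61732 rad.
Distance = R·c = 1737.4 × 1.6173 ≈ 2810 km.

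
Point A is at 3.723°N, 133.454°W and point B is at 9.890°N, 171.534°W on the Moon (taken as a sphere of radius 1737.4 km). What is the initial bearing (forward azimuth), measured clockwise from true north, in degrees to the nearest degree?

281°

Δλ = -38.080° = -0.6646 rad.
y = sin Δλ · cos φ₂ = (-0.6168)(0.9851) = -0.6076
x = cos φ₁ sin φ₂ − sin φ₁ cos φ₂ cos Δλ = (0.9979)(0.1718) − (0.0649)(0.9851)(0.7872) = 0.1210
θ = atan2(y, x) = -78.73°; adding 360° gives 281°.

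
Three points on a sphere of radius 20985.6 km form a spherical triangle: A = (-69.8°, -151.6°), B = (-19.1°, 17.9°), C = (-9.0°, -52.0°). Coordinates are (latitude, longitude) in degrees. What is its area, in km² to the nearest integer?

Side lengths (central angles): a = 1.1897, b = 1.4807, c = 1.5845 rad; semiperimeter s = 2.1275.
By l'Huilier's theorem, tan(E/4) = √[tan(s/2) tan((s−a)/2) tan((s−b)/2) tan((s−c)/2)], giving spherical excess E = 1.1352 rad.
Area = E·R² = 1.1352 × (20985.6)² ≈ 499928813 km².

499928813 km²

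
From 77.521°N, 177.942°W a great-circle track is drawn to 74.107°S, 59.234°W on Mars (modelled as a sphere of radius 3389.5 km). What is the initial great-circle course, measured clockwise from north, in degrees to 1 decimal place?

With φ₁ = 1.3530, φ₂ = -1.2934, Δλ = 2.0718 rad, the forward-azimuth formula gives
θ = atan2( sin Δλ cos φ₂ , cos φ₁ sin φ₂ − sin φ₁ cos φ₂ cos Δλ ) = atan2(0.2402, -0.0794) = 108.29°.
So the initial bearing is 108.3°.

108.3°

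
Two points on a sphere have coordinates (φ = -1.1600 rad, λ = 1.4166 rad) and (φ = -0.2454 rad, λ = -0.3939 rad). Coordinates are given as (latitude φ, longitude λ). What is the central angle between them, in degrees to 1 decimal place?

82.5°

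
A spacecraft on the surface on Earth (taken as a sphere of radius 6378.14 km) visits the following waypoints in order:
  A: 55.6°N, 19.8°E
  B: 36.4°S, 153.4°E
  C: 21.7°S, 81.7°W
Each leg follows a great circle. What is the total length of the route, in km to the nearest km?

27326 km

Leg A→B: central angle 2.5035 rad, distance 15967.7 km.
Leg B→C: central angle 1.7808 rad, distance 11358.2 km.
Total: 15967.7 + 11358.2 ≈ 27326 km.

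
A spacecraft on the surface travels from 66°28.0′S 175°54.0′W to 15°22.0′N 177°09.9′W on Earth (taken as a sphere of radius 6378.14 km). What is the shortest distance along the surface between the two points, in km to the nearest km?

9110 km

Let φ₁ = -1.1601 rad, φ₂ = 0.2682 rad, and Δλ = -0.0221 rad.
cos c = sin φ₁ sin φ₂ + cos φ₁ cos φ₂ cos Δλ = (-0.9168)(0.2650) + (0.3993)(0.9642)(0.9998) = 0.14196,
so c = arccos(0.14196) = 1.42836 rad.
Distance = R·c = 6378.14 × 1.4284 ≈ 9110 km.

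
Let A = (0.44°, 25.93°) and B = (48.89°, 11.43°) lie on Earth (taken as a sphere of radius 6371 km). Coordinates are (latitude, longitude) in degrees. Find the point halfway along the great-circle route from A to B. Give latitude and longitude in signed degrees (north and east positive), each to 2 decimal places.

The central angle between A and B is δ = 0.8733 rad.
With f = 0.5, the slerp weights are sin((1−f)δ)/sin δ = 0.5518 and sin(fδ)/sin δ = 0.5518.
Weighted sum of the unit vectors: (0.5518)·(0.8993,0.4373,0.0077) + (0.5518)·(0.6445,0.1303,0.7534) = (0.8518, 0.3132, 0.4200).
Converting back: φ = atan2(z, √(x²+y²)) = 24.83°, λ = atan2(y, x) = 20.19°.

24.83°, 20.19°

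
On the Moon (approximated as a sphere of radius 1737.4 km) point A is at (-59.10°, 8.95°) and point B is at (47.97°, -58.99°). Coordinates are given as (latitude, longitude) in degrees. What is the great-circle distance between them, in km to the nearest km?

In radians: φ₁ = -1.0315, φ₂ = 0.8372, Δλ = -67.940° = -1.1858 rad.
cos c = sin φ₁ sin φ₂ + cos φ₁ cos φ₂ cos Δλ = (-0.8581)(0.7428) + (0.5135)(0.6695)(0.3756) = -0.50823,
so c = arccos(-0.50823) = 2.10393 rad.
Distance = R·c = 1737.4 × 2.1039 ≈ 3655 km.

3655 km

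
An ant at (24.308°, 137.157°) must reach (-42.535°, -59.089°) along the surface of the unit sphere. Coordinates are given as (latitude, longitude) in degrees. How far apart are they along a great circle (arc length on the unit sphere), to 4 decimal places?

2.7466

With latitudes φ₁ = 24.308°, φ₂ = -42.535° and longitude difference Δλ = 163.754°:
Haversine: a = sin²(Δφ/2) + cos φ₁ cos φ₂ sin²(Δλ/2) = 0.3034 + (0.9113)(0.7369)(0.9800) = 0.96150.
Central angle c = 2·arcsin(√a) = 2.74663 rad.
On the unit sphere the arc length equals the central angle: 2.7466.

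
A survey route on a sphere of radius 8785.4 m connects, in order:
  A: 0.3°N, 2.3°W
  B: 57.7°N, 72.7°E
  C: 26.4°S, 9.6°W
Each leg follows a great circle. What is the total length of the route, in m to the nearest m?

Leg A→B: central angle 1.4276 rad, distance 12541.9 m.
Leg B→C: central angle 1.8878 rad, distance 16584.9 m.
Total: 12541.9 + 16584.9 ≈ 29127 m.

29127 m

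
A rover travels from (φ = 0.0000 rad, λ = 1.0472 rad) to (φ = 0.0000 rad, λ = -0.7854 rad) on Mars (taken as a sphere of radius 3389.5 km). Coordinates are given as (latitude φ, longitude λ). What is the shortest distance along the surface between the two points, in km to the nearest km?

Let φ₁ = 0.0000 rad, φ₂ = 0.0000 rad, and Δλ = -1.8326 rad.
cos c = sin φ₁ sin φ₂ + cos φ₁ cos φ₂ cos Δλ = (0.0000)(0.0000) + (1.0000)(1.0000)(-0.2588) = -0.25882,
so c = arccos(-0.25882) = 1.83260 rad.
Distance = R·c = 3389.5 × 1.8326 ≈ 6212 km.

6212 km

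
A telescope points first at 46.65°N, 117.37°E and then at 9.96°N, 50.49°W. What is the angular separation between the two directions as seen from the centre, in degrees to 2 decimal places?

In radians: φ₁ = 0.8142, φ₂ = 0.1738, Δλ = -167.860° = -2.9297 rad.
cos c = sin φ₁ sin φ₂ + cos φ₁ cos φ₂ cos Δλ = (0.7272)(0.1730) + (0.6865)(0.9849)(-0.9776) = -0.53521,
so c = arccos(-0.53521) = 2.13556 rad.
So the angular separation is 122.36°.

122.36°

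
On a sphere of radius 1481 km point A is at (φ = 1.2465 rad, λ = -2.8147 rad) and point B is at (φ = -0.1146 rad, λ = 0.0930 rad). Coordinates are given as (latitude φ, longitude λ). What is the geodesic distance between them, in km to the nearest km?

2962 km

In radians: φ₁ = 1.2465, φ₂ = -0.1146, Δλ = 166.599° = 2.9077 rad.
cos c = sin φ₁ sin φ₂ + cos φ₁ cos φ₂ cos Δλ = (0.9479)(-0.1143) + (0.3186)(0.9934)(-0.9728) = -0.41632,
so c = arccos(-0.41632) = 2.00019 rad.
Distance = R·c = 1481 × 2.0002 ≈ 2962 km.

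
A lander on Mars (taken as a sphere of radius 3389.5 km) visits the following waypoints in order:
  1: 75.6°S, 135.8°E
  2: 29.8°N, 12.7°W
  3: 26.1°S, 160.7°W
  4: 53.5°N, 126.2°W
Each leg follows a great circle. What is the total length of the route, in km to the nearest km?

Leg 1→2: central angle 2.2988 rad, distance 7791.7 km.
Leg 2→3: central angle 2.6456 rad, distance 8967.3 km.
Leg 3→4: central angle 1.4841 rad, distance 5030.4 km.
Total: 7791.7 + 8967.3 + 5030.4 ≈ 21789 km.

21789 km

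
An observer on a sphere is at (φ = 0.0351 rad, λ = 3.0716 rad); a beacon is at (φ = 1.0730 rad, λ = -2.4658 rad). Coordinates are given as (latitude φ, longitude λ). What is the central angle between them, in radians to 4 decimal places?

In radians: φ₁ = 0.0351, φ₂ = 1.0730, Δλ = 42.730° = 0.7458 rad.
cos c = sin φ₁ sin φ₂ + cos φ₁ cos φ₂ cos Δλ = (0.0351)(0.8786) + (0.9994)(0.4775)(0.7346) = 0.38136,
so c = arccos(0.38136) = 1.17953 rad.
So the angular separation is 1.1795 rad.

1.1795 rad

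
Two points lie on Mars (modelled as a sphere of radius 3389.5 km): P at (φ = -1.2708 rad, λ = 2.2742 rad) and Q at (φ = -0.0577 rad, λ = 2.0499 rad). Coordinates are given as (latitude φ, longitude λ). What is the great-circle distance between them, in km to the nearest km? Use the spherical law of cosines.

4139 km

Let φ₁ = -1.2708 rad, φ₂ = -0.0577 rad, and Δλ = -0.2243 rad.
cos c = sin φ₁ sin φ₂ + cos φ₁ cos φ₂ cos Δλ = (-0.9553)(-0.0577) + (0.2955)(0.9983)(0.9750) = 0.34273,
so c = arccos(0.34273) = 1.22098 rad.
Distance = R·c = 3389.5 × 1.2210 ≈ 4139 km.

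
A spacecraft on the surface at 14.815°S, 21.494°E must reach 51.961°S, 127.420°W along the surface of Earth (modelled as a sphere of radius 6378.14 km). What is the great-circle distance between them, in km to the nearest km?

12021 km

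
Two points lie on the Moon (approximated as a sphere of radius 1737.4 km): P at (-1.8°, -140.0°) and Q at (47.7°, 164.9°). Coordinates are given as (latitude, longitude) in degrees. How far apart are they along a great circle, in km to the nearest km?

In radians: φ₁ = -0.0314, φ₂ = 0.8325, Δλ = -55.100° = -0.9617 rad.
cos c = sin φ₁ sin φ₂ + cos φ₁ cos φ₂ cos Δλ = (-0.0314)(0.7396) + (0.9995)(0.6730)(0.5721) = 0.36164,
so c = arccos(0.36164) = 1.20077 rad.
Distance = R·c = 1737.4 × 1.2008 ≈ 2086 km.

2086 km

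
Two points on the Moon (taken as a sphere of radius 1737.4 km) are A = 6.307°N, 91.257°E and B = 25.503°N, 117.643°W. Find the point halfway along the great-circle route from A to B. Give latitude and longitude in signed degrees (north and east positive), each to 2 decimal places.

48.30°, 156.22°

The central angle between A and B is δ = 2.4010 rad.
With f = 0.5, the slerp weights are sin((1−f)δ)/sin δ = 1.3817 and sin(fδ)/sin δ = 1.3817.
Weighted sum of the unit vectors: (1.3817)·(-0.0218,0.9937,0.1099) + (1.3817)·(-0.4188,-0.7995,0.4306) = (-0.6087, 0.2683, 0.7467).
Converting back: φ = atan2(z, √(x²+y²)) = 48.30°, λ = atan2(y, x) = 156.22°.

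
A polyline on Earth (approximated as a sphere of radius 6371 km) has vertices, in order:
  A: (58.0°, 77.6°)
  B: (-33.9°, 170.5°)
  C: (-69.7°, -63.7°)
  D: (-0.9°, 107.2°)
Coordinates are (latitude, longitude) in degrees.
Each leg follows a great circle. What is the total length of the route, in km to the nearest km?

33141 km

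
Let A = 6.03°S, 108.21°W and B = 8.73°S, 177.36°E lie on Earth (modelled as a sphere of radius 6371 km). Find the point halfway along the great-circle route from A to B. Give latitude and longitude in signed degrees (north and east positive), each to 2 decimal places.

-9.24°, -145.29°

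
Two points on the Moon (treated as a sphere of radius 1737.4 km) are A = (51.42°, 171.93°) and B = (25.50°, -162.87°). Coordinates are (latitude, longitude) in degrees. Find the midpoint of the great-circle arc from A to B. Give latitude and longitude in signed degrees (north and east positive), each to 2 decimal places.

The central angle between A and B is δ = 0.5627 rad.
With f = 0.5, the slerp weights are sin((1−f)δ)/sin δ = 0.5205 and sin(fδ)/sin δ = 0.5205.
Weighted sum of the unit vectors: (0.5205)·(-0.6174,0.0875,0.7817) + (0.5205)·(-0.8625,-0.2658,0.4305) = (-0.7703, -0.0928, 0.6309).
Converting back: φ = atan2(z, √(x²+y²)) = 39.12°, λ = atan2(y, x) = -173.13°.

39.12°, -173.13°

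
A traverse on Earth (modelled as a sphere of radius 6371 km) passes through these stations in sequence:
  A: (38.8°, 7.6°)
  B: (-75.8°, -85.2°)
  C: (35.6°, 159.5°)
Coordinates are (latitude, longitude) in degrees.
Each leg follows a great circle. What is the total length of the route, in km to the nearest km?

Leg A→B: central angle 2.2355 rad, distance 14242.1 km.
Leg B→C: central angle 2.2778 rad, distance 14512.0 km.
Total: 14242.1 + 14512.0 ≈ 28754 km.

28754 km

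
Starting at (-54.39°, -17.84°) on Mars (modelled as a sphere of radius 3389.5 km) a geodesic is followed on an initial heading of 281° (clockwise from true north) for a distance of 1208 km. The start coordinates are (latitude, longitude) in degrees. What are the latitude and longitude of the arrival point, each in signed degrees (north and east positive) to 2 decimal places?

-46.31°, -47.57°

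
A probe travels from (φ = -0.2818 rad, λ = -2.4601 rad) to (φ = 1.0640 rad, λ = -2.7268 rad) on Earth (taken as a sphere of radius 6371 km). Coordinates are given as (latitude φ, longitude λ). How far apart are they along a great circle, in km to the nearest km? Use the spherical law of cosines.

8682 km

In radians: φ₁ = -0.2818, φ₂ = 1.0640, Δλ = -15.281° = -0.2667 rad.
cos c = sin φ₁ sin φ₂ + cos φ₁ cos φ₂ cos Δλ = (-0.2781)(0.8743) + (0.9606)(0.4854)(0.9646) = 0.20662,
so c = arccos(0.20662) = 1.36268 rad.
Distance = R·c = 6371 × 1.3627 ≈ 8682 km.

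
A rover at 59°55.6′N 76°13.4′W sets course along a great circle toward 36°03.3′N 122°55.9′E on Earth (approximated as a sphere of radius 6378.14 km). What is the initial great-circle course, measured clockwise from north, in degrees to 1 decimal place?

344.5°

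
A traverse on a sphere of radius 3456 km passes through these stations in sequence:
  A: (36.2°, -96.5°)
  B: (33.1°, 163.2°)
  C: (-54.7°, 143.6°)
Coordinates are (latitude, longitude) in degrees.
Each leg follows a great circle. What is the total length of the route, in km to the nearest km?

10120 km

Leg A→B: central angle 1.3677 rad, distance 4726.9 km.
Leg B→C: central angle 1.5605 rad, distance 5392.9 km.
Total: 4726.9 + 5392.9 ≈ 10120 km.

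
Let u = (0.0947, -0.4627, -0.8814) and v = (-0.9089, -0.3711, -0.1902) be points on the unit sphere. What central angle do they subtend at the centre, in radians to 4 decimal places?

u·v = 0.2533; |u| = 1.0000, |v| = 1.0000.
cos θ = (u·v)/(|u||v|) = 0.2533, so θ = 1.3147 rad.

1.3147 rad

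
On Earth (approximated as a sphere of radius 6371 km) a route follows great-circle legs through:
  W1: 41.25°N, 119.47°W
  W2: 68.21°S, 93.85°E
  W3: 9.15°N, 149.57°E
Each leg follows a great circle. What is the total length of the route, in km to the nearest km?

Leg W1→W2: central angle 2.5782 rad, distance 16425.7 km.
Leg W2→W3: central angle 1.5120 rad, distance 9633.0 km.
Total: 16425.7 + 9633.0 ≈ 26059 km.

26059 km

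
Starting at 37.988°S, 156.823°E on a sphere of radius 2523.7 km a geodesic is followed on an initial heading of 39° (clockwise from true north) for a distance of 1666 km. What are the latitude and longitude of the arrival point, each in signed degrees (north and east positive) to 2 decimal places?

-6.35°, 179.67°

Angular distance δ = d/R = 1666/2523.7 = 0.66014 rad; initial bearing θ = 0.6807 rad.
sin φ₂ = sin φ₁ cos δ + cos φ₁ sin δ cos θ = (-0.6155)(0.7899) + (0.7881)(0.6132)(0.7771) = -0.1106, so φ₂ = -6.35°.
Δλ = atan2(sin θ sin δ cos φ₁, cos δ − sin φ₁ sin φ₂) = atan2(0.3042, 0.7218) = 22.849°.
λ₂ = 156.823° + 22.849° = 179.67°.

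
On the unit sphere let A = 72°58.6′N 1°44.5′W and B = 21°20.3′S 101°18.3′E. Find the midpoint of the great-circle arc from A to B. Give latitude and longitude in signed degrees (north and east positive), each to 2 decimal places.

33.03°, 83.06°

Central angle δ = 1.9927 rad. Interpolating on the sphere with fraction f = 0.5:
P = [sin((1−f)δ)·A + sin(fδ)·B] / sin δ = 0.9202·A + 0.9202·B in Cartesian coordinates,
giving P = (0.1012, 0.8323, 0.5450), i.e. latitude 33.03°, longitude 83.06°.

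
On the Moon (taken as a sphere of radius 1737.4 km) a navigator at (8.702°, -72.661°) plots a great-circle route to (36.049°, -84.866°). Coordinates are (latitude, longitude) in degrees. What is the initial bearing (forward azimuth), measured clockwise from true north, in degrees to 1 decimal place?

339.7°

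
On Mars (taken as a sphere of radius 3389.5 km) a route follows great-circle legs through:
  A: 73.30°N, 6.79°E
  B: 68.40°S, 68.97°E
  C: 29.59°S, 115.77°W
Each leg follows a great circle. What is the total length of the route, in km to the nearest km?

13560 km

Leg A→B: central angle 2.5703 rad, distance 8712.0 km.
Leg B→C: central angle 1.4302 rad, distance 4847.8 km.
Total: 8712.0 + 4847.8 ≈ 13560 km.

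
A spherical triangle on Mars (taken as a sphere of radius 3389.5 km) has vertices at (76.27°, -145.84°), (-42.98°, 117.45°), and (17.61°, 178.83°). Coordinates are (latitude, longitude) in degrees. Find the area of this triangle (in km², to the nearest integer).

10482189 km²

Side lengths (central angles): a = 1.4427, b = 1.0719, c = 2.3220 rad; semiperimeter s = 2.4183.
By l'Huilier's theorem, tan(E/4) = √[tan(s/2) tan((s−a)/2) tan((s−b)/2) tan((s−c)/2)], giving spherical excess E = 0.9124 rad.
Area = E·R² = 0.9124 × (3389.5)² ≈ 10482189 km².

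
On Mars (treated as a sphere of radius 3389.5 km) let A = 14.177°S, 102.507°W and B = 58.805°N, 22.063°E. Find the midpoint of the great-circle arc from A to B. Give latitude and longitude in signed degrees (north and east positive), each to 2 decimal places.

37.38°, -70.25°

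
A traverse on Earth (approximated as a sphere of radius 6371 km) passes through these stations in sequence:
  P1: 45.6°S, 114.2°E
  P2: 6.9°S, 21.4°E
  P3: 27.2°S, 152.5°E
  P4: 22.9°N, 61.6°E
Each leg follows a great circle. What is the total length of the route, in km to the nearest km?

34440 km

Leg P1→P2: central angle 1.5189 rad, distance 9676.7 km.
Leg P2→P3: central angle 2.1241 rad, distance 13532.9 km.
Leg P3→P4: central angle 1.7627 rad, distance 11230.2 km.
Total: 9676.7 + 13532.9 + 11230.2 ≈ 34440 km.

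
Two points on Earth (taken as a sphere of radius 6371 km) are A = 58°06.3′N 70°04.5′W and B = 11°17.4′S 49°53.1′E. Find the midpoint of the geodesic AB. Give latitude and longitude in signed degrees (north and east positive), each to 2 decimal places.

37.53°, 17.32°

The central angle between A and B is δ = 2.0097 rad.
With f = 0.5, the slerp weights are sin((1−f)δ)/sin δ = 0.9325 and sin(fδ)/sin δ = 0.9325.
Weighted sum of the unit vectors: (0.9325)·(0.1801,-0.4967,0.8490) + (0.9325)·(0.6319,0.7500,-0.1958) = (0.7571, 0.2361, 0.6091).
Converting back: φ = atan2(z, √(x²+y²)) = 37.53°, λ = atan2(y, x) = 17.32°.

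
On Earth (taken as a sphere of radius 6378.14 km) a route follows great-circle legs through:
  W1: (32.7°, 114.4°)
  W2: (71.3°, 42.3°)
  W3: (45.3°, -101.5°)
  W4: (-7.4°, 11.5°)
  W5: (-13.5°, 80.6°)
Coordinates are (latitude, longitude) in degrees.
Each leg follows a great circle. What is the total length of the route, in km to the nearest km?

32669 km

Leg W1→W2: central angle 0.9340 rad, distance 5957.0 km.
Leg W2→W3: central angle 1.0572 rad, distance 6743.1 km.
Leg W3→W4: central angle 1.9435 rad, distance 12395.7 km.
Leg W4→W5: central angle 1.1874 rad, distance 7573.5 km.
Total: 5957.0 + 6743.1 + 12395.7 + 7573.5 ≈ 32669 km.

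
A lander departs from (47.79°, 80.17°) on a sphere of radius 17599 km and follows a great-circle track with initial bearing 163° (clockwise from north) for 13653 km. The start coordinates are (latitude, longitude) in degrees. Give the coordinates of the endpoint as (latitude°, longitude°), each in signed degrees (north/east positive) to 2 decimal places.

4.52°, 92.02°

Angular distance δ = d/R = 13653/17599 = 0.77578 rad; initial bearing θ = 2.8449 rad.
sin φ₂ = sin φ₁ cos δ + cos φ₁ sin δ cos θ = (0.7407)(0.7139) + (0.6718)(0.7003)(-0.9563) = 0.0788, so φ₂ = 4.52°.
Δλ = atan2(sin θ sin δ cos φ₁, cos δ − sin φ₁ sin φ₂) = atan2(0.1376, 0.6555) = 11.852°.
λ₂ = 80.170° + 11.852° = 92.02°.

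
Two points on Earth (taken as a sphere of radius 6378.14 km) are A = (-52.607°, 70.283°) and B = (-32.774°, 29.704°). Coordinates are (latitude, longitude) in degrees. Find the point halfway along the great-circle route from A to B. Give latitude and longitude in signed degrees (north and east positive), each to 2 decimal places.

The central angle between A and B is δ = 0.6131 rad.
With f = 0.5, the slerp weights are sin((1−f)δ)/sin δ = 0.5244 and sin(fδ)/sin δ = 0.5244.
Weighted sum of the unit vectors: (0.5244)·(0.2049,0.5717,-0.7945) + (0.5244)·(0.7303,0.4166,-0.5413) = (0.4905, 0.5183, -0.7006).
Converting back: φ = atan2(z, √(x²+y²)) = -44.47°, λ = atan2(y, x) = 46.58°.

-44.47°, 46.58°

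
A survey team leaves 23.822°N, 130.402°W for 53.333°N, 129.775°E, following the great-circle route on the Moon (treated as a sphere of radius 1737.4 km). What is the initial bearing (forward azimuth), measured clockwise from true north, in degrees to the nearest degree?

323°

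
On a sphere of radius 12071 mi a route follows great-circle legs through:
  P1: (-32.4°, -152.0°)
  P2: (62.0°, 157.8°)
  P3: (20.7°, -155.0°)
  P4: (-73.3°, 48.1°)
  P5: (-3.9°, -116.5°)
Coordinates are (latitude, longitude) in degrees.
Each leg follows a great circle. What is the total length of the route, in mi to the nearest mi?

Leg P1→P2: central angle 1.7920 rad, distance 21630.9 mi.
Leg P2→P3: central angle 0.9141 rad, distance 11034.4 mi.
Leg P3→P4: central angle 2.1967 rad, distance 26516.3 mi.
Leg P4→P5: central angle 1.7837 rad, distance 21530.5 mi.
Total: 21630.9 + 11034.4 + 26516.3 + 21530.5 ≈ 80712 mi.

80712 mi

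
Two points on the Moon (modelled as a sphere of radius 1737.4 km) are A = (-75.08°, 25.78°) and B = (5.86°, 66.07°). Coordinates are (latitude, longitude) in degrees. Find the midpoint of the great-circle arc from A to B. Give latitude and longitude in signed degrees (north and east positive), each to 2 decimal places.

-35.70°, 58.11°

Central angle δ = 1.4739 rad. Interpolating on the sphere with fraction f = 0.5:
P = [sin((1−f)δ)·A + sin(fδ)·B] / sin δ = 0.6752·A + 0.6752·B in Cartesian coordinates,
giving P = (0.4290, 0.6896, -0.5835), i.e. latitude -35.70°, longitude 58.11°.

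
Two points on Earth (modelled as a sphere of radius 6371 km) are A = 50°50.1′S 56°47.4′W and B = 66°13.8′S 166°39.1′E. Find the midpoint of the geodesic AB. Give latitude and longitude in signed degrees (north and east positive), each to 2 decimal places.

-75.48°, -96.07°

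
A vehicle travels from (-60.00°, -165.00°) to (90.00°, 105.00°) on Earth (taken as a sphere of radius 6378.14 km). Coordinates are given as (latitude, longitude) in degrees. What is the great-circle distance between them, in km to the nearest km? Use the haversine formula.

Let φ₁ = -1.0472 rad, φ₂ = 1.5708 rad, and Δλ = -1.5708 rad.
Haversine: a = sin²(Δφ/2) + cos φ₁ cos φ₂ sin²(Δλ/2) = 0.9330 + (0.5000)(0.0000)(0.5000) = 0.93301.
Central angle c = 2·arcsin(√a) = 2.61799 rad.
Distance = R·c = 6378.14 × 2.6180 ≈ 16698 km.

16698 km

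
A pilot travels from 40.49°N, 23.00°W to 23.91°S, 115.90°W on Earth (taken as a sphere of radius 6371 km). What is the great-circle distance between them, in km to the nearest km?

11938 km

With latitudes φ₁ = 40.490°, φ₂ = -23.910° and longitude difference Δλ = -92.900°:
cos c = sin φ₁ sin φ₂ + cos φ₁ cos φ₂ cos Δλ = (0.6493)(-0.4053) + (0.7605)(0.9142)(-0.0506) = -0.29834,
so c = arccos(-0.29834) = 1.87375 rad.
Distance = R·c = 6371 × 1.8738 ≈ 11938 km.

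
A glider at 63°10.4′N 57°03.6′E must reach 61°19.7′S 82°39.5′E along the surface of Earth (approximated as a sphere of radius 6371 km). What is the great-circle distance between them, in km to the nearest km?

14010 km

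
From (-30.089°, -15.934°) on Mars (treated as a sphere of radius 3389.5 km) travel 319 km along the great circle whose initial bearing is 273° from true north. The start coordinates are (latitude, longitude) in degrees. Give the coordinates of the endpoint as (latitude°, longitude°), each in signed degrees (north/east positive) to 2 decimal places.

Angular distance δ = d/R = 319/3389.5 = 0.09411 rad; initial bearing θ = 4.7647 rad.
sin φ₂ = sin φ₁ cos δ + cos φ₁ sin δ cos θ = (-0.5013)(0.9956) + (0.8652)(0.0940)(0.0523) = -0.4949, so φ₂ = -29.66°.
Δλ = atan2(sin θ sin δ cos φ₁, cos δ − sin φ₁ sin φ₂) = atan2(-0.0812, 0.7475) = -6.200°.
λ₂ = -15.934° − 6.200° = -22.13°.

-29.66°, -22.13°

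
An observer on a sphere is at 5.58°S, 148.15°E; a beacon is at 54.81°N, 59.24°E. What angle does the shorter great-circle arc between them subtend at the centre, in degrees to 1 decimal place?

In radians: φ₁ = -0.0974, φ₂ = 0.9566, Δλ = -88.910° = -1.5518 rad.
cos c = sin φ₁ sin φ₂ + cos φ₁ cos φ₂ cos Δλ = (-0.0972)(0.8172) + (0.9953)(0.5763)(0.0190) = -0.06855,
so c = arccos(-0.06855) = 1.63940 rad.
So the angular separation is 93.9°.

93.9°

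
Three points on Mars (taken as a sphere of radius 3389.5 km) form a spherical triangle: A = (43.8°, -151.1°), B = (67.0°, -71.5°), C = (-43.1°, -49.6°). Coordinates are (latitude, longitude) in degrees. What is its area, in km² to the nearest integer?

Side lengths (central angles): a = 1.9436, b = 2.1871, c = 0.8120 rad; semiperimeter s = 2.4714.
By l'Huilier's theorem, tan(E/4) = √[tan(s/2) tan((s−a)/2) tan((s−b)/2) tan((s−c)/2)], giving spherical excess E = 1.3406 rad.
Area = E·R² = 1.3406 × (3389.5)² ≈ 15402202 km².

15402202 km²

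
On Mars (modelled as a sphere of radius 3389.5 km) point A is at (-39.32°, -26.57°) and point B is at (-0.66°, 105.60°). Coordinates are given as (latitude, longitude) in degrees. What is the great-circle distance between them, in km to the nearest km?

Let φ₁ = -0.6863 rad, φ₂ = -0.0115 rad, and Δλ = 2.3068 rad.
cos c = sin φ₁ sin φ₂ + cos φ₁ cos φ₂ cos Δλ = (-0.6337)(-0.0115) + (0.7736)(0.9999)(-0.6713) = -0.51202,
so c = arccos(-0.51202) = 2.10833 rad.
Distance = R·c = 3389.5 × 2.1083 ≈ 7146 km.

7146 km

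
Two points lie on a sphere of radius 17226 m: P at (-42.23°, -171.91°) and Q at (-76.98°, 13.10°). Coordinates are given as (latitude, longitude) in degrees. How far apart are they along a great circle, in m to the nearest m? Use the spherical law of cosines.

In radians: φ₁ = -0.7371, φ₂ = -1.3436, Δλ = -174.990° = -3.0542 rad.
cos c = sin φ₁ sin φ₂ + cos φ₁ cos φ₂ cos Δλ = (-0.6721)(-0.9743) + (0.7405)(0.2253)(-0.9962) = 0.48865,
so c = arccos(0.48865) = 1.06026 rad.
Distance = R·c = 17226 × 1.0603 ≈ 18264 m.

18264 m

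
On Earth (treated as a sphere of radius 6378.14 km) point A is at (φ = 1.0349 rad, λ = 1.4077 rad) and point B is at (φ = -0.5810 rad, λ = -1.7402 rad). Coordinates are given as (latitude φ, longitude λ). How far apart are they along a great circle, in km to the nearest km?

17142 km

In radians: φ₁ = 1.0349, φ₂ = -0.5810, Δλ = 179.639° = 3.1353 rad.
Haversine: a = sin²(Δφ/2) + cos φ₁ cos φ₂ sin²(Δλ/2) = 0.5225 + (0.5106)(0.8359)(1.0000) = 0.94937.
Central angle c = 2·arcsin(√a) = 2.68767 rad.
Distance = R·c = 6378.14 × 2.6877 ≈ 17142 km.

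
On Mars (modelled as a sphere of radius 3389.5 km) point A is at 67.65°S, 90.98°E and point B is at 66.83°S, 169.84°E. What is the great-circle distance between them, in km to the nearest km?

With latitudes φ₁ = -67.650°, φ₂ = -66.830° and longitude difference Δλ = 78.860°:
cos c = sin φ₁ sin φ₂ + cos φ₁ cos φ₂ cos Δλ = (-0.9249)(-0.9193) + (0.3803)(0.3935)(0.1932) = 0.87919,
so c = arccos(0.87919) = 0.49664 rad.
Distance = R·c = 3389.5 × 0.4966 ≈ 1683 km.

1683 km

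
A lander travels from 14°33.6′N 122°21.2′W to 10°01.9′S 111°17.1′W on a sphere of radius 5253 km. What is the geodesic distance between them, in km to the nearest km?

Let φ₁ = 0.2541 rad, φ₂ = -0.1751 rad, and Δλ = 0.1932 rad.
Haversine: a = sin²(Δφ/2) + cos φ₁ cos φ₂ sin²(Δλ/2) = 0.0454 + (0.9679)(0.9847)(0.0093) = 0.05422.
Central angle c = 2·arcsin(√a) = 0.47000 rad.
Distance = R·c = 5253 × 0.4700 ≈ 2469 km.

2469 km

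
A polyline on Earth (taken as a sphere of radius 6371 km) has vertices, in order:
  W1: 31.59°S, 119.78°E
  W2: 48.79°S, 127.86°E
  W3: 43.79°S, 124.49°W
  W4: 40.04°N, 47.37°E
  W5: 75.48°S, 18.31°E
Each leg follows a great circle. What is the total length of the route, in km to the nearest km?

Leg W1→W2: central angle 0.3185 rad, distance 2029.1 km.
Leg W2→W3: central angle 1.1849 rad, distance 7548.9 km.
Leg W3→W4: central angle 3.0173 rad, distance 19223.5 km.
Leg W4→W5: central angle 2.0432 rad, distance 13017.0 km.
Total: 2029.1 + 7548.9 + 19223.5 + 13017.0 ≈ 41818 km.

41818 km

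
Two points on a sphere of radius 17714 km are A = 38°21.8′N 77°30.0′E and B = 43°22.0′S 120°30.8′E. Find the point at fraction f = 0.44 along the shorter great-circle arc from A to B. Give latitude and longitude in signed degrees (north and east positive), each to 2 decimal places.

Central angle δ = 1.5802 rad. Interpolating on the sphere with fraction f = 0.44:
P = [sin((1−f)δ)·A + sin(fδ)·B] / sin δ = 0.7739·A + 0.6406·B in Cartesian coordinates,
giving P = (-0.1051, 0.9936, 0.0404), i.e. latitude 2.32°, longitude 96.04°.

2.32°, 96.04°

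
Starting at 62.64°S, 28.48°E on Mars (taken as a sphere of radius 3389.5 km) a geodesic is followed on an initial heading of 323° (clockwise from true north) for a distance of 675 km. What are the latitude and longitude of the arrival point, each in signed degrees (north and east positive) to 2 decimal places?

Angular distance δ = d/R = 675/3389.5 = 0.19914 rad; initial bearing θ = 5.6374 rad.
sin φ₂ = sin φ₁ cos δ + cos φ₁ sin δ cos θ = (-0.8881)(0.9802) + (0.4596)(0.1978)(0.7986) = -0.7980, so φ₂ = -52.94°.
Δλ = atan2(sin θ sin δ cos φ₁, cos δ − sin φ₁ sin φ₂) = atan2(-0.0547, 0.2715) = -11.393°.
λ₂ = 28.480° − 11.393° = 17.09°.

-52.94°, 17.09°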